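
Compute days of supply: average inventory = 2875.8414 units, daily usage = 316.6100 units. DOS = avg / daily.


DOS = 2875.8414 / 316.6100 = 9.0832

9.0832 days


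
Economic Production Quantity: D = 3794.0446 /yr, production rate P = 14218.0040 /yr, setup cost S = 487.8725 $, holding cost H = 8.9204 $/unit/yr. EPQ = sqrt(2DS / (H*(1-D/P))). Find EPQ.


1 - D/P = 1 - 0.2668 = 0.7332
H*(1-D/P) = 6.5400
2DS = 3702020.0482
EPQ = sqrt(566057.2513) = 752.3678

752.3678 units


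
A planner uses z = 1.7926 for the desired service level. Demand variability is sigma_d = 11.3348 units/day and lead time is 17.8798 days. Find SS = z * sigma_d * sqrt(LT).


sqrt(LT) = sqrt(17.8798) = 4.2285
SS = 1.7926 * 11.3348 * 4.2285 = 85.9169

85.9169 units


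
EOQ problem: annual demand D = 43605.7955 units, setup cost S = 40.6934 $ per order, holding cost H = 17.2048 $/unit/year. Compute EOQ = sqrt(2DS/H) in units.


2*D*S = 2 * 43605.7955 * 40.6934 = 3548936.1572
2*D*S/H = 206275.9321
EOQ = sqrt(206275.9321) = 454.1761

454.1761 units


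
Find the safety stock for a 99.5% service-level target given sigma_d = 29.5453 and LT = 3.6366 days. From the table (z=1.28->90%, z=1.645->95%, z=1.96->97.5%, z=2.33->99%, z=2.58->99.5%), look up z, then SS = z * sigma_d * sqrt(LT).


From the table, SL = 99.5% corresponds to z = 2.58
sqrt(LT) = sqrt(3.6366) = 1.9070
SS = 2.58 * 29.5453 * 1.9070 = 145.3637

145.3637 units


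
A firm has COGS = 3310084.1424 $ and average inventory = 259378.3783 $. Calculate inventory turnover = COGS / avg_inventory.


Turnover = 3310084.1424 / 259378.3783 = 12.7616

12.7616


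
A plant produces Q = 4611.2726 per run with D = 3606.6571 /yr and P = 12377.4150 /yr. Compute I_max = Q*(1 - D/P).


D/P = 0.2914
1 - D/P = 0.7086
I_max = 4611.2726 * 0.7086 = 3267.5931

3267.5931 units


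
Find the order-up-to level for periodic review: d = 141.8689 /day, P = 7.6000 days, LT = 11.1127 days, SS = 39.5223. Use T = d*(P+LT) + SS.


P + LT = 18.7127
d*(P+LT) = 141.8689 * 18.7127 = 2654.7502
T = 2654.7502 + 39.5223 = 2694.2725

2694.2725 units


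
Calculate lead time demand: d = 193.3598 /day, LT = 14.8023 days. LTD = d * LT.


LTD = 193.3598 * 14.8023 = 2862.1698

2862.1698 units


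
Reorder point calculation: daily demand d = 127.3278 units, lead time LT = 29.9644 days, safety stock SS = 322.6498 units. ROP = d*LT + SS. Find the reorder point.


d*LT = 127.3278 * 29.9644 = 3815.3011
ROP = 3815.3011 + 322.6498 = 4137.9509

4137.9509 units


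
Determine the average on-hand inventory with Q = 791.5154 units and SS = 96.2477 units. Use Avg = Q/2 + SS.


Q/2 = 395.7577
Avg = 395.7577 + 96.2477 = 492.0054

492.0054 units


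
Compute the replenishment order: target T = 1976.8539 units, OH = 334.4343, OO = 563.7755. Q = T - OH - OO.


Inventory position = OH + OO = 334.4343 + 563.7755 = 898.2098
Q = 1976.8539 - 898.2098 = 1078.6441

1078.6441 units


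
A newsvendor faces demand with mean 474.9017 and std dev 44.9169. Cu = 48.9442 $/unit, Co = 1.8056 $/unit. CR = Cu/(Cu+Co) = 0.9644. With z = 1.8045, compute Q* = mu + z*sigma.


CR = Cu/(Cu+Co) = 48.9442/(48.9442+1.8056) = 0.9644
z = 1.8045
Q* = 474.9017 + 1.8045 * 44.9169 = 555.9542

555.9542 units


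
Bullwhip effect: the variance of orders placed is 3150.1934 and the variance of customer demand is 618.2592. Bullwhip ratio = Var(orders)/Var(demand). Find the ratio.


BW = 3150.1934 / 618.2592 = 5.0953

5.0953


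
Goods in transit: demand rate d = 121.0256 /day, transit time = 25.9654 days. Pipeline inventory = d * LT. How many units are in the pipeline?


Pipeline = 121.0256 * 25.9654 = 3142.4781

3142.4781 units


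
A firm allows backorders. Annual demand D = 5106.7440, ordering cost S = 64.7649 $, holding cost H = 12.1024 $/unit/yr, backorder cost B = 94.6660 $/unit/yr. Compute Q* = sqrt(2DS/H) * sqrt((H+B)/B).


sqrt(2DS/H) = 233.7874
sqrt((H+B)/B) = 1.0620
Q* = 233.7874 * 1.0620 = 248.2821

248.2821 units


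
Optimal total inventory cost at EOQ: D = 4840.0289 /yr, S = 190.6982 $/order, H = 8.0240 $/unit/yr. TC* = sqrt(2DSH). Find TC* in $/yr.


2*D*S*H = 14812060.0572
TC* = sqrt(14812060.0572) = 3848.6439

3848.6439 $/yr


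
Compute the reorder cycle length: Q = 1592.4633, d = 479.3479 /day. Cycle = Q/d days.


Cycle = 1592.4633 / 479.3479 = 3.3221

3.3221 days


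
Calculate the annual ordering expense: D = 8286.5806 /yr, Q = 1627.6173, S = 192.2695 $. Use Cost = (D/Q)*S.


Number of orders = D/Q = 5.0912
Cost = 5.0912 * 192.2695 = 978.8890

978.8890 $/yr


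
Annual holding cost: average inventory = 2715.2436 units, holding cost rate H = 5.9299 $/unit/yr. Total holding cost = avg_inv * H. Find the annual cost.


Cost = 2715.2436 * 5.9299 = 16101.1230

16101.1230 $/yr


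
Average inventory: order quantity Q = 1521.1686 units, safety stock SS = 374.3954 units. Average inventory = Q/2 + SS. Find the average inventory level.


Q/2 = 760.5843
Avg = 760.5843 + 374.3954 = 1134.9797

1134.9797 units


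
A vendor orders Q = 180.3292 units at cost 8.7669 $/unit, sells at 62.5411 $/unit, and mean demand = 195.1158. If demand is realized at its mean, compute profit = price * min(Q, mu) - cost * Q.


Sales at mu = min(180.3292, 195.1158) = 180.3292
Revenue = 62.5411 * 180.3292 = 11277.9865
Total cost = 8.7669 * 180.3292 = 1580.9281
Profit = 11277.9865 - 1580.9281 = 9697.0585

9697.0585 $


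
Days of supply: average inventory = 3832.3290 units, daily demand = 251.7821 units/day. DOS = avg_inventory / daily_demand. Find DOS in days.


DOS = 3832.3290 / 251.7821 = 15.2208

15.2208 days


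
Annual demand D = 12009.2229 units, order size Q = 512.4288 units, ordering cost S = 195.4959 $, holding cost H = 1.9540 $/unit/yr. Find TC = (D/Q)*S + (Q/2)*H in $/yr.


Ordering cost = D*S/Q = 4581.6196
Holding cost = Q*H/2 = 500.6429
TC = 4581.6196 + 500.6429 = 5082.2625

5082.2625 $/yr


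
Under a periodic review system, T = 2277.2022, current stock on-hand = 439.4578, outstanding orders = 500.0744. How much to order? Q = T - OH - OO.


Inventory position = OH + OO = 439.4578 + 500.0744 = 939.5322
Q = 2277.2022 - 939.5322 = 1337.6700

1337.6700 units


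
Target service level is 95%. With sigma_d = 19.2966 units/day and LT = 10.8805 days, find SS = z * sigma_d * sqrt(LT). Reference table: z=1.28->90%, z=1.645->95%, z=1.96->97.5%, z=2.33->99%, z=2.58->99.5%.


From the table, SL = 95% corresponds to z = 1.645
sqrt(LT) = sqrt(10.8805) = 3.2986
SS = 1.645 * 19.2966 * 3.2986 = 104.7059

104.7059 units


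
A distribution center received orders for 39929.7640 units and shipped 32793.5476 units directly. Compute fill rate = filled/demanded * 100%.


FR = 32793.5476 / 39929.7640 * 100 = 82.1281

82.1281%


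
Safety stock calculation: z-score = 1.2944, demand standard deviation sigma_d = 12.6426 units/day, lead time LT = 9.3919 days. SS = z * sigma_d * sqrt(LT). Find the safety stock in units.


sqrt(LT) = sqrt(9.3919) = 3.0646
SS = 1.2944 * 12.6426 * 3.0646 = 50.1512

50.1512 units


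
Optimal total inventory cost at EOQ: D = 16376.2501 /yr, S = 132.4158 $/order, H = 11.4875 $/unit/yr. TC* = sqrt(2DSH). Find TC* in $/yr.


2*D*S*H = 49820696.0774
TC* = sqrt(49820696.0774) = 7058.3777

7058.3777 $/yr


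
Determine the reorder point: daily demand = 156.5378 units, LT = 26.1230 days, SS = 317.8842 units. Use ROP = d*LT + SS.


d*LT = 156.5378 * 26.1230 = 4089.2369
ROP = 4089.2369 + 317.8842 = 4407.1211

4407.1211 units


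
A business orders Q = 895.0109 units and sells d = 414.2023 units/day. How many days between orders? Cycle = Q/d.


Cycle = 895.0109 / 414.2023 = 2.1608

2.1608 days


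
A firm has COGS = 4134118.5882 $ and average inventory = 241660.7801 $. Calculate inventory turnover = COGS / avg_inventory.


Turnover = 4134118.5882 / 241660.7801 = 17.1071

17.1071


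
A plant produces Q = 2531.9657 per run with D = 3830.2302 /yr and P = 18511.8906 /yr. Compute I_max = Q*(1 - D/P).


D/P = 0.2069
1 - D/P = 0.7931
I_max = 2531.9657 * 0.7931 = 2008.0856

2008.0856 units


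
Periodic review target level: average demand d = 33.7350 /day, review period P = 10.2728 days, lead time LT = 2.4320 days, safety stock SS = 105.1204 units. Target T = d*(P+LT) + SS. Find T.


P + LT = 12.7048
d*(P+LT) = 33.7350 * 12.7048 = 428.5964
T = 428.5964 + 105.1204 = 533.7168

533.7168 units


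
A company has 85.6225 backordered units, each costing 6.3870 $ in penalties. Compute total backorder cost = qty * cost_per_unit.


Total = 85.6225 * 6.3870 = 546.8709

546.8709 $


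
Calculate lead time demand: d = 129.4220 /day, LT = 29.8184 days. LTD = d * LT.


LTD = 129.4220 * 29.8184 = 3859.1570

3859.1570 units


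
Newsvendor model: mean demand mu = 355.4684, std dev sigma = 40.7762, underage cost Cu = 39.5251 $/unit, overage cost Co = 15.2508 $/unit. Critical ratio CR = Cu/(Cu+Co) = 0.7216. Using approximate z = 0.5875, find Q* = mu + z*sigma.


CR = Cu/(Cu+Co) = 39.5251/(39.5251+15.2508) = 0.7216
z = 0.5875
Q* = 355.4684 + 0.5875 * 40.7762 = 379.4244

379.4244 units


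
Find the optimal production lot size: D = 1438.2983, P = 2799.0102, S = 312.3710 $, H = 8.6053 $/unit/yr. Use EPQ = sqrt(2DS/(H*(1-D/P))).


1 - D/P = 1 - 0.5139 = 0.4861
H*(1-D/P) = 4.1834
2DS = 898565.3565
EPQ = sqrt(214793.9049) = 463.4586

463.4586 units


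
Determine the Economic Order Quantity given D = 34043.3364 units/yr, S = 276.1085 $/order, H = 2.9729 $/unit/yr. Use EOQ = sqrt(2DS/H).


2*D*S = 2 * 34043.3364 * 276.1085 = 18799309.0968
2*D*S/H = 6323559.1836
EOQ = sqrt(6323559.1836) = 2514.6688

2514.6688 units


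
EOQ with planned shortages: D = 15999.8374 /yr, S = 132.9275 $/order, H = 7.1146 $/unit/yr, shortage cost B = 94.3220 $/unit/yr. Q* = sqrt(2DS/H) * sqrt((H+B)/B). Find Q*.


sqrt(2DS/H) = 773.2233
sqrt((H+B)/B) = 1.0370
Q* = 773.2233 * 1.0370 = 801.8549

801.8549 units


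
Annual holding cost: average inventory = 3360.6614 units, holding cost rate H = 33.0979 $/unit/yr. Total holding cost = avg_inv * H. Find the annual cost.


Cost = 3360.6614 * 33.0979 = 111230.8350

111230.8350 $/yr


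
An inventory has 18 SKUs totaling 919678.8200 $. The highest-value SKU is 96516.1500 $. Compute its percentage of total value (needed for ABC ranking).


Top item = 96516.1500
Total = 919678.8200
Percentage = 96516.1500 / 919678.8200 * 100 = 10.4945

10.4945%


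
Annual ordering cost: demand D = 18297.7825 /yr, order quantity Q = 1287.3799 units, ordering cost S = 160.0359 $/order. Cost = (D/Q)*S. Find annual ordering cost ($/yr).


Number of orders = D/Q = 14.2132
Cost = 14.2132 * 160.0359 = 2274.6216

2274.6216 $/yr


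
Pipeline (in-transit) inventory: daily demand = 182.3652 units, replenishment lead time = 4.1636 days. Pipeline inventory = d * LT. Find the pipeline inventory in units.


Pipeline = 182.3652 * 4.1636 = 759.2957

759.2957 units


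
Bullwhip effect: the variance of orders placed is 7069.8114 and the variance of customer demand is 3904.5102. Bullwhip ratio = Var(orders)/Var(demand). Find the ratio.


BW = 7069.8114 / 3904.5102 = 1.8107

1.8107


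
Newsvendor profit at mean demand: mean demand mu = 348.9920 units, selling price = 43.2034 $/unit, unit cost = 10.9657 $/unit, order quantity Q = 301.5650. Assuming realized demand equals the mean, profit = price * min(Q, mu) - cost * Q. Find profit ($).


Sales at mu = min(301.5650, 348.9920) = 301.5650
Revenue = 43.2034 * 301.5650 = 13028.6333
Total cost = 10.9657 * 301.5650 = 3306.8713
Profit = 13028.6333 - 3306.8713 = 9721.7620

9721.7620 $


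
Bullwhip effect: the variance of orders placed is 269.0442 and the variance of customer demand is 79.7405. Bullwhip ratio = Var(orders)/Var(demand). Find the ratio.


BW = 269.0442 / 79.7405 = 3.3740

3.3740


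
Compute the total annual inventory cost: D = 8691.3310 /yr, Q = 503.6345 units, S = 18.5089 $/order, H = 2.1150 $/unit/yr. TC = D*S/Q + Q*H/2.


Ordering cost = D*S/Q = 319.4121
Holding cost = Q*H/2 = 532.5935
TC = 319.4121 + 532.5935 = 852.0056

852.0056 $/yr


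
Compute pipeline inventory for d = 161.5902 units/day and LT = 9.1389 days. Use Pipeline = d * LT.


Pipeline = 161.5902 * 9.1389 = 1476.7567

1476.7567 units


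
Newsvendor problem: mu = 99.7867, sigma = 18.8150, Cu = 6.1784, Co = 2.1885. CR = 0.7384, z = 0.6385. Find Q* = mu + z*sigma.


CR = Cu/(Cu+Co) = 6.1784/(6.1784+2.1885) = 0.7384
z = 0.6385
Q* = 99.7867 + 0.6385 * 18.8150 = 111.8001

111.8001 units


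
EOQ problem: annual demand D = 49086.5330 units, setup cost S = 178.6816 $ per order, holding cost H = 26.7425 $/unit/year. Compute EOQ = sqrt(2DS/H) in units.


2*D*S = 2 * 49086.5330 * 178.6816 = 17541720.5098
2*D*S/H = 655949.1637
EOQ = sqrt(655949.1637) = 809.9069

809.9069 units


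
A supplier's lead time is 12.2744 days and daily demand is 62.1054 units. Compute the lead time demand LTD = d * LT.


LTD = 62.1054 * 12.2744 = 762.3065

762.3065 units


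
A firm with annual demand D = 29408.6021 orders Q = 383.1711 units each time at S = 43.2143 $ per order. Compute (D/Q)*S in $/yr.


Number of orders = D/Q = 76.7506
Cost = 76.7506 * 43.2143 = 3316.7224

3316.7224 $/yr


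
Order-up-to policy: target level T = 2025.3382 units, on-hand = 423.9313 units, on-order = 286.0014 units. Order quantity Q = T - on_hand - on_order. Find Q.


Inventory position = OH + OO = 423.9313 + 286.0014 = 709.9327
Q = 2025.3382 - 709.9327 = 1315.4055

1315.4055 units


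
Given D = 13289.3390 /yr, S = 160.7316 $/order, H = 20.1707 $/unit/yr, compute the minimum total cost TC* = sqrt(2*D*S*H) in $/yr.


2*D*S*H = 86169904.9248
TC* = sqrt(86169904.9248) = 9282.7746

9282.7746 $/yr


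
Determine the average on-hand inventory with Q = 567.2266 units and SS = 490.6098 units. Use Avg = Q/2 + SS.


Q/2 = 283.6133
Avg = 283.6133 + 490.6098 = 774.2231

774.2231 units


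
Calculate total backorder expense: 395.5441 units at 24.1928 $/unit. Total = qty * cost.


Total = 395.5441 * 24.1928 = 9569.3193

9569.3193 $


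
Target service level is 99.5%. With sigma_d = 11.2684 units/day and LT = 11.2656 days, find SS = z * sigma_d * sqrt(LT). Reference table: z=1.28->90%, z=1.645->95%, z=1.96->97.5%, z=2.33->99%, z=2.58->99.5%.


From the table, SL = 99.5% corresponds to z = 2.58
sqrt(LT) = sqrt(11.2656) = 3.3564
SS = 2.58 * 11.2684 * 3.3564 = 97.5796

97.5796 units


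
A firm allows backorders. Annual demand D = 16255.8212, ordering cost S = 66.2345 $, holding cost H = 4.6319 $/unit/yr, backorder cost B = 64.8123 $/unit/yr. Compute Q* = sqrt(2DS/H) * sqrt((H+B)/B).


sqrt(2DS/H) = 681.8393
sqrt((H+B)/B) = 1.0351
Q* = 681.8393 * 1.0351 = 705.7831

705.7831 units


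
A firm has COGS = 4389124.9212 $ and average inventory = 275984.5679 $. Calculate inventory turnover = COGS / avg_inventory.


Turnover = 4389124.9212 / 275984.5679 = 15.9035

15.9035


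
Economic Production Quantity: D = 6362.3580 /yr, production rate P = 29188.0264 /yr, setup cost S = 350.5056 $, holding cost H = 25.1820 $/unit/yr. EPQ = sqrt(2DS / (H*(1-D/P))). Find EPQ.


1 - D/P = 1 - 0.2180 = 0.7820
H*(1-D/P) = 19.6929
2DS = 4460084.2164
EPQ = sqrt(226482.1954) = 475.9015

475.9015 units


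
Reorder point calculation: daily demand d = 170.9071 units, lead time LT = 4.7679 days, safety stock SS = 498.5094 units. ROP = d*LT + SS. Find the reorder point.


d*LT = 170.9071 * 4.7679 = 814.8680
ROP = 814.8680 + 498.5094 = 1313.3774

1313.3774 units


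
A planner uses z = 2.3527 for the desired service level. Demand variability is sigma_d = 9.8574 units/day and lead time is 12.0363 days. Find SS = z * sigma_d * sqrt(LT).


sqrt(LT) = sqrt(12.0363) = 3.4693
SS = 2.3527 * 9.8574 * 3.4693 = 80.4591

80.4591 units


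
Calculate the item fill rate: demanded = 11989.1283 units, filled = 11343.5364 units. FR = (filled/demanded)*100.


FR = 11343.5364 / 11989.1283 * 100 = 94.6152

94.6152%


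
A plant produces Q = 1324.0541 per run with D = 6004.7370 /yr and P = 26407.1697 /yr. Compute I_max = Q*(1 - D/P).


D/P = 0.2274
1 - D/P = 0.7726
I_max = 1324.0541 * 0.7726 = 1022.9769

1022.9769 units


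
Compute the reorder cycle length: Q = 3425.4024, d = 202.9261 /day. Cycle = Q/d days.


Cycle = 3425.4024 / 202.9261 = 16.8800

16.8800 days


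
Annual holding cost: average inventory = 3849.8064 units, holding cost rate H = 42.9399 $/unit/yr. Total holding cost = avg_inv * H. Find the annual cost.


Cost = 3849.8064 * 42.9399 = 165310.3018

165310.3018 $/yr


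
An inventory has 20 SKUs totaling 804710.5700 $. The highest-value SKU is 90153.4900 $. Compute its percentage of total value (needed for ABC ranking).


Top item = 90153.4900
Total = 804710.5700
Percentage = 90153.4900 / 804710.5700 * 100 = 11.2032

11.2032%


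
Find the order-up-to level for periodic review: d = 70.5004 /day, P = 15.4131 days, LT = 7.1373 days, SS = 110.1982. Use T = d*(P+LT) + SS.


P + LT = 22.5504
d*(P+LT) = 70.5004 * 22.5504 = 1589.8122
T = 1589.8122 + 110.1982 = 1700.0104

1700.0104 units


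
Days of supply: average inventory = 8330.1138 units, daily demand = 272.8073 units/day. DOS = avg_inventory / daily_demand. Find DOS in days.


DOS = 8330.1138 / 272.8073 = 30.5348

30.5348 days


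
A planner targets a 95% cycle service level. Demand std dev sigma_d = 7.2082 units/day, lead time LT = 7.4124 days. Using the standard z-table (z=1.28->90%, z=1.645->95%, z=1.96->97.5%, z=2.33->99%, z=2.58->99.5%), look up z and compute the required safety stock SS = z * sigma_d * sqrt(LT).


From the table, SL = 95% corresponds to z = 1.645
sqrt(LT) = sqrt(7.4124) = 2.7226
SS = 1.645 * 7.2082 * 2.7226 = 32.2829

32.2829 units


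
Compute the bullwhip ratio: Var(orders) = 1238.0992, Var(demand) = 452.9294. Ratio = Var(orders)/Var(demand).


BW = 1238.0992 / 452.9294 = 2.7335

2.7335


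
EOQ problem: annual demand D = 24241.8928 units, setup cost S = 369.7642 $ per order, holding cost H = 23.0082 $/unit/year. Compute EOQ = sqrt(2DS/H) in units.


2*D*S = 2 * 24241.8928 * 369.7642 = 17927568.1954
2*D*S/H = 779181.6915
EOQ = sqrt(779181.6915) = 882.7127

882.7127 units


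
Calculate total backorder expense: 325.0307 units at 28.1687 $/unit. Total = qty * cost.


Total = 325.0307 * 28.1687 = 9155.6923

9155.6923 $


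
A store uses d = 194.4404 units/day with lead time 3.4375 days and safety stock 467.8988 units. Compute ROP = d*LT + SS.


d*LT = 194.4404 * 3.4375 = 668.3889
ROP = 668.3889 + 467.8988 = 1136.2877

1136.2877 units


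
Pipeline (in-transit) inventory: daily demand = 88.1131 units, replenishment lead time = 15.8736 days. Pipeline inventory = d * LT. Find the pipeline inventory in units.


Pipeline = 88.1131 * 15.8736 = 1398.6721

1398.6721 units


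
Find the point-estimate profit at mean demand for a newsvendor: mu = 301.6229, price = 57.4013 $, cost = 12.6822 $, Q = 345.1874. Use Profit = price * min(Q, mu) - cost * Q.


Sales at mu = min(345.1874, 301.6229) = 301.6229
Revenue = 57.4013 * 301.6229 = 17313.5466
Total cost = 12.6822 * 345.1874 = 4377.7356
Profit = 17313.5466 - 4377.7356 = 12935.8109

12935.8109 $


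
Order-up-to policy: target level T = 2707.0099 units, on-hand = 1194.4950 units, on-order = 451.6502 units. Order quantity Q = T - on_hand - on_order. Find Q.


Inventory position = OH + OO = 1194.4950 + 451.6502 = 1646.1452
Q = 2707.0099 - 1646.1452 = 1060.8647

1060.8647 units


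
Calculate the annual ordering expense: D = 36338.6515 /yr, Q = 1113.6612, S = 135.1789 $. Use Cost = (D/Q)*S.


Number of orders = D/Q = 32.6299
Cost = 32.6299 * 135.1789 = 4410.8737

4410.8737 $/yr


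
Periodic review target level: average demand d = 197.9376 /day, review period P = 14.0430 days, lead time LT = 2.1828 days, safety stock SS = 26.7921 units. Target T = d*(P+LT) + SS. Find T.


P + LT = 16.2258
d*(P+LT) = 197.9376 * 16.2258 = 3211.6959
T = 3211.6959 + 26.7921 = 3238.4880

3238.4880 units


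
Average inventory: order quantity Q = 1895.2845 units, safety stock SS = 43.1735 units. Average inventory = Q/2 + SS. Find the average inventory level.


Q/2 = 947.6422
Avg = 947.6422 + 43.1735 = 990.8157

990.8157 units


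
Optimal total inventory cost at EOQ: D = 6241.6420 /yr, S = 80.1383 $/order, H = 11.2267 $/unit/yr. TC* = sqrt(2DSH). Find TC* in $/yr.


2*D*S*H = 11231068.9621
TC* = sqrt(11231068.9621) = 3351.2787

3351.2787 $/yr


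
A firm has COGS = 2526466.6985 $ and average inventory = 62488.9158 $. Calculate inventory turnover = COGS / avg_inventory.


Turnover = 2526466.6985 / 62488.9158 = 40.4306

40.4306


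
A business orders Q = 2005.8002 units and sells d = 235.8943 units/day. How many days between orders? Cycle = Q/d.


Cycle = 2005.8002 / 235.8943 = 8.5030

8.5030 days


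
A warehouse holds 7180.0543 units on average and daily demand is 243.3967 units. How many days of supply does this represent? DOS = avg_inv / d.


DOS = 7180.0543 / 243.3967 = 29.4994

29.4994 days


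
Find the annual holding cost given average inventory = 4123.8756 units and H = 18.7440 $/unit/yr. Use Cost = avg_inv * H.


Cost = 4123.8756 * 18.7440 = 77297.9242

77297.9242 $/yr


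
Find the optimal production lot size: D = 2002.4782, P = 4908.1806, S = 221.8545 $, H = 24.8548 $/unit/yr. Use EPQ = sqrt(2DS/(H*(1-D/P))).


1 - D/P = 1 - 0.4080 = 0.5920
H*(1-D/P) = 14.7143
2DS = 888517.5996
EPQ = sqrt(60384.4569) = 245.7325

245.7325 units


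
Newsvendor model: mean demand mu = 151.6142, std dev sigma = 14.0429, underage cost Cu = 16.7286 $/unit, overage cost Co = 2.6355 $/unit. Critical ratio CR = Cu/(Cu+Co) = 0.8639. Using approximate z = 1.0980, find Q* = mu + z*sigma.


CR = Cu/(Cu+Co) = 16.7286/(16.7286+2.6355) = 0.8639
z = 1.0980
Q* = 151.6142 + 1.0980 * 14.0429 = 167.0333

167.0333 units


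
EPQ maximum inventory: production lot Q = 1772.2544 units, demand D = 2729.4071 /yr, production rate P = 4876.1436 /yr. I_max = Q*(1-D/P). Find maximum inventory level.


D/P = 0.5597
1 - D/P = 0.4403
I_max = 1772.2544 * 0.4403 = 780.2402

780.2402 units


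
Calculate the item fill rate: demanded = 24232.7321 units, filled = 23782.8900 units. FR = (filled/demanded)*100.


FR = 23782.8900 / 24232.7321 * 100 = 98.1437

98.1437%


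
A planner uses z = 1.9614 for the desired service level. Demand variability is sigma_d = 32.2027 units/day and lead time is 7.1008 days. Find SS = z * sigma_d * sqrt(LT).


sqrt(LT) = sqrt(7.1008) = 2.6647
SS = 1.9614 * 32.2027 * 2.6647 = 168.3108

168.3108 units


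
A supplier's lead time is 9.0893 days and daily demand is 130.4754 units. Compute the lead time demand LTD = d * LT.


LTD = 130.4754 * 9.0893 = 1185.9301

1185.9301 units


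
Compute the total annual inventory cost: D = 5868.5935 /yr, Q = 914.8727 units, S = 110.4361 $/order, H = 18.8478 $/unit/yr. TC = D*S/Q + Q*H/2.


Ordering cost = D*S/Q = 708.4096
Holding cost = Q*H/2 = 8621.6688
TC = 708.4096 + 8621.6688 = 9330.0784

9330.0784 $/yr


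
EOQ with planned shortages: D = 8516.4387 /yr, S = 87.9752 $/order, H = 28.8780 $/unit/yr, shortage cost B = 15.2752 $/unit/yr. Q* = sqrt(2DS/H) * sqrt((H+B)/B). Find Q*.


sqrt(2DS/H) = 227.7931
sqrt((H+B)/B) = 1.7002
Q* = 227.7931 * 1.7002 = 387.2828

387.2828 units


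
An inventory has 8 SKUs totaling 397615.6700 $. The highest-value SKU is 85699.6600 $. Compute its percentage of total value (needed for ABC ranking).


Top item = 85699.6600
Total = 397615.6700
Percentage = 85699.6600 / 397615.6700 * 100 = 21.5534

21.5534%


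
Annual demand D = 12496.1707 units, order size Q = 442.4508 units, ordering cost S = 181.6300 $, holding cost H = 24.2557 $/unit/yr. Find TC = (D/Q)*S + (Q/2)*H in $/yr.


Ordering cost = D*S/Q = 5129.7895
Holding cost = Q*H/2 = 5365.9769
TC = 5129.7895 + 5365.9769 = 10495.7665

10495.7665 $/yr


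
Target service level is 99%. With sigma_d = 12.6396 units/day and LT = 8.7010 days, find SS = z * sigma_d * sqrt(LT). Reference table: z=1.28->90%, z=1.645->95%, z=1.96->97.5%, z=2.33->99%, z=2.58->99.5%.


From the table, SL = 99% corresponds to z = 2.33
sqrt(LT) = sqrt(8.7010) = 2.9497
SS = 2.33 * 12.6396 * 2.9497 = 86.8708

86.8708 units


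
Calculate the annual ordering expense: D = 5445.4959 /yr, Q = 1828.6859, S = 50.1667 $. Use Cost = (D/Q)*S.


Number of orders = D/Q = 2.9778
Cost = 2.9778 * 50.1667 = 149.3874

149.3874 $/yr


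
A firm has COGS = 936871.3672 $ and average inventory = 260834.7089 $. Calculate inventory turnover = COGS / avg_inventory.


Turnover = 936871.3672 / 260834.7089 = 3.5918

3.5918


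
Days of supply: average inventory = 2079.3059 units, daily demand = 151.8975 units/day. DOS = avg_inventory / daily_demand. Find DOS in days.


DOS = 2079.3059 / 151.8975 = 13.6889

13.6889 days


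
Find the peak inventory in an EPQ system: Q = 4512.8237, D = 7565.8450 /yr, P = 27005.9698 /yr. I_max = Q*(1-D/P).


D/P = 0.2802
1 - D/P = 0.7198
I_max = 4512.8237 * 0.7198 = 3248.5357

3248.5357 units


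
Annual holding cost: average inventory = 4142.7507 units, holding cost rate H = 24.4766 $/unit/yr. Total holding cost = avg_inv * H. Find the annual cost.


Cost = 4142.7507 * 24.4766 = 101400.4518

101400.4518 $/yr


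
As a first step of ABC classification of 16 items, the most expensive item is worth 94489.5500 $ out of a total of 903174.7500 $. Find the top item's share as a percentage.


Top item = 94489.5500
Total = 903174.7500
Percentage = 94489.5500 / 903174.7500 * 100 = 10.4619

10.4619%


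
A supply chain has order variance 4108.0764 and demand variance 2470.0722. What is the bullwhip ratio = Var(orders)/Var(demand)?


BW = 4108.0764 / 2470.0722 = 1.6631

1.6631


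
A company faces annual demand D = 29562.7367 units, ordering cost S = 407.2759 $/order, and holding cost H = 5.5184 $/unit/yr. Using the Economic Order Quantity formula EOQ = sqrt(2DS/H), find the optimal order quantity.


2*D*S = 2 * 29562.7367 * 407.2759 = 24080380.3919
2*D*S/H = 4363652.5790
EOQ = sqrt(4363652.5790) = 2088.9358

2088.9358 units


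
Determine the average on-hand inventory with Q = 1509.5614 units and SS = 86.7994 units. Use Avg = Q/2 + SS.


Q/2 = 754.7807
Avg = 754.7807 + 86.7994 = 841.5801

841.5801 units


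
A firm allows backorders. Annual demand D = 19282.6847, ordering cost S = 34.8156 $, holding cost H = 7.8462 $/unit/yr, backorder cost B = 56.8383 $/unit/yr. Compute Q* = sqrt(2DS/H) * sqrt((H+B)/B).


sqrt(2DS/H) = 413.6719
sqrt((H+B)/B) = 1.0668
Q* = 413.6719 * 1.0668 = 441.3017

441.3017 units


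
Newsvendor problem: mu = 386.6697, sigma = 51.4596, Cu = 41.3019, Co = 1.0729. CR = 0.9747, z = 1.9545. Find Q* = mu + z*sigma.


CR = Cu/(Cu+Co) = 41.3019/(41.3019+1.0729) = 0.9747
z = 1.9545
Q* = 386.6697 + 1.9545 * 51.4596 = 487.2475

487.2475 units


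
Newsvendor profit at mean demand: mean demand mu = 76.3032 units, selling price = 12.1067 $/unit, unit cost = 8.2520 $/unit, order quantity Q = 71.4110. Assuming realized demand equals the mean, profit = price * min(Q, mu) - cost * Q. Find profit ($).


Sales at mu = min(71.4110, 76.3032) = 71.4110
Revenue = 12.1067 * 71.4110 = 864.5516
Total cost = 8.2520 * 71.4110 = 589.2836
Profit = 864.5516 - 589.2836 = 275.2680

275.2680 $


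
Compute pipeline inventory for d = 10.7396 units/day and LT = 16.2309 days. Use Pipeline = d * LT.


Pipeline = 10.7396 * 16.2309 = 174.3134

174.3134 units


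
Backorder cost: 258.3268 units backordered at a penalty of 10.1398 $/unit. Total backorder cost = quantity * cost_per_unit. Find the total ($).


Total = 258.3268 * 10.1398 = 2619.3821

2619.3821 $


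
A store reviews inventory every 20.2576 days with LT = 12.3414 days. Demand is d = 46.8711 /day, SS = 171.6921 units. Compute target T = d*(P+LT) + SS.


P + LT = 32.5990
d*(P+LT) = 46.8711 * 32.5990 = 1527.9510
T = 1527.9510 + 171.6921 = 1699.6431

1699.6431 units


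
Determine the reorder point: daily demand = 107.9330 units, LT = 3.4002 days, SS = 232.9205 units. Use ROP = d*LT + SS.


d*LT = 107.9330 * 3.4002 = 366.9938
ROP = 366.9938 + 232.9205 = 599.9143

599.9143 units


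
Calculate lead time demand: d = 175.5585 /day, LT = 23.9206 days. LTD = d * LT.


LTD = 175.5585 * 23.9206 = 4199.4647

4199.4647 units


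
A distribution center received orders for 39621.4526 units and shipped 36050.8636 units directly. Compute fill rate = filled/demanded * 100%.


FR = 36050.8636 / 39621.4526 * 100 = 90.9882

90.9882%


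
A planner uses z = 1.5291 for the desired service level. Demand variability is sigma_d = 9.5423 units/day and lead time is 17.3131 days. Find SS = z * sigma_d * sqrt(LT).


sqrt(LT) = sqrt(17.3131) = 4.1609
SS = 1.5291 * 9.5423 * 4.1609 = 60.7123

60.7123 units


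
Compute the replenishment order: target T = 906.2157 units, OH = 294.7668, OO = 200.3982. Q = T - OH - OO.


Inventory position = OH + OO = 294.7668 + 200.3982 = 495.1650
Q = 906.2157 - 495.1650 = 411.0507

411.0507 units


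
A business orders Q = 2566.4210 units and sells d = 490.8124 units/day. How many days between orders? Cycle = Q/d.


Cycle = 2566.4210 / 490.8124 = 5.2289

5.2289 days


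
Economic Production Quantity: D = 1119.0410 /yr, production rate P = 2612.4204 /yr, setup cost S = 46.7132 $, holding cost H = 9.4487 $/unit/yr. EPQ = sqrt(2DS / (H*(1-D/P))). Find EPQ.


1 - D/P = 1 - 0.4284 = 0.5716
H*(1-D/P) = 5.4013
2DS = 104547.9721
EPQ = sqrt(19356.0379) = 139.1260

139.1260 units


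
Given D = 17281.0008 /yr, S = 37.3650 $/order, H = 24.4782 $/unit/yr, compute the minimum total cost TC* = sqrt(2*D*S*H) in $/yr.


2*D*S*H = 31611372.4294
TC* = sqrt(31611372.4294) = 5622.3992

5622.3992 $/yr


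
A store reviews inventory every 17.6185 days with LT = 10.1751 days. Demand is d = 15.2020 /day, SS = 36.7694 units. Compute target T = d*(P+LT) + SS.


P + LT = 27.7936
d*(P+LT) = 15.2020 * 27.7936 = 422.5183
T = 422.5183 + 36.7694 = 459.2877

459.2877 units


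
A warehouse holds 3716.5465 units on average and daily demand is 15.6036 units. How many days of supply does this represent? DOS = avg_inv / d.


DOS = 3716.5465 / 15.6036 = 238.1852

238.1852 days


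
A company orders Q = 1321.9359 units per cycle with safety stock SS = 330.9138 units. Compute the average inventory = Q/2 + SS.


Q/2 = 660.9679
Avg = 660.9679 + 330.9138 = 991.8818

991.8818 units


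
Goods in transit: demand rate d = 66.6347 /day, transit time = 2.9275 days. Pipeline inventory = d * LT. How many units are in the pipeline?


Pipeline = 66.6347 * 2.9275 = 195.0731

195.0731 units


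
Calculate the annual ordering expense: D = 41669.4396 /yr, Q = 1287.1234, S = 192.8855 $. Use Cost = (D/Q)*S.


Number of orders = D/Q = 32.3741
Cost = 32.3741 * 192.8855 = 6244.4912

6244.4912 $/yr


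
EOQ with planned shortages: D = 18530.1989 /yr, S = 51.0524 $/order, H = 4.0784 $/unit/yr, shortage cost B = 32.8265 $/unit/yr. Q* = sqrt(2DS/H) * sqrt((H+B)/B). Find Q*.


sqrt(2DS/H) = 681.1115
sqrt((H+B)/B) = 1.0603
Q* = 681.1115 * 1.0603 = 722.1841

722.1841 units


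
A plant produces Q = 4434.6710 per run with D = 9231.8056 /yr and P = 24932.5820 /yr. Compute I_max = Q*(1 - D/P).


D/P = 0.3703
1 - D/P = 0.6297
I_max = 4434.6710 * 0.6297 = 2792.6421

2792.6421 units


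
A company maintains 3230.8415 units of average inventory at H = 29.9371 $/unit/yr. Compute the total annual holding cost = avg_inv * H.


Cost = 3230.8415 * 29.9371 = 96722.0251

96722.0251 $/yr


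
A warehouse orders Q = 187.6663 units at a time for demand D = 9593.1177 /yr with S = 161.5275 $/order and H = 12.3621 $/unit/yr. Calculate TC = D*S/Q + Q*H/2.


Ordering cost = D*S/Q = 8256.9557
Holding cost = Q*H/2 = 1159.9748
TC = 8256.9557 + 1159.9748 = 9416.9305

9416.9305 $/yr


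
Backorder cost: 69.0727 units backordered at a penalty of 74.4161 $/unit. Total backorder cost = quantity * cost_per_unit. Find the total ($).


Total = 69.0727 * 74.4161 = 5140.1210

5140.1210 $


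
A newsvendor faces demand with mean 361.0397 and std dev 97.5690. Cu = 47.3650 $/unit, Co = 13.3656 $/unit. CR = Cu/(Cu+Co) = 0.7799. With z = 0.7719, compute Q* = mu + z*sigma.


CR = Cu/(Cu+Co) = 47.3650/(47.3650+13.3656) = 0.7799
z = 0.7719
Q* = 361.0397 + 0.7719 * 97.5690 = 436.3532

436.3532 units


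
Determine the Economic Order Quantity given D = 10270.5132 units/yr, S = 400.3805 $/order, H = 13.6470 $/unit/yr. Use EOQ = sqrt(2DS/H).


2*D*S = 2 * 10270.5132 * 400.3805 = 8224226.4205
2*D*S/H = 602639.8784
EOQ = sqrt(602639.8784) = 776.2988

776.2988 units


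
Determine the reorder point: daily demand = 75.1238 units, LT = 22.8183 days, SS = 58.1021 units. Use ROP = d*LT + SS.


d*LT = 75.1238 * 22.8183 = 1714.1974
ROP = 1714.1974 + 58.1021 = 1772.2995

1772.2995 units


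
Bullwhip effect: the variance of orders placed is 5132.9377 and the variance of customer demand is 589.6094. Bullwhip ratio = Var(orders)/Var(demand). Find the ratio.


BW = 5132.9377 / 589.6094 = 8.7057

8.7057


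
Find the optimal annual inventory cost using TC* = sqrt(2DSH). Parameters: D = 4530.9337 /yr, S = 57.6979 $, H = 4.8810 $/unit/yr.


2*D*S*H = 2552034.3597
TC* = sqrt(2552034.3597) = 1597.5088

1597.5088 $/yr


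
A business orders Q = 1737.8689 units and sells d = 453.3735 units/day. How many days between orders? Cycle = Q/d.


Cycle = 1737.8689 / 453.3735 = 3.8332

3.8332 days


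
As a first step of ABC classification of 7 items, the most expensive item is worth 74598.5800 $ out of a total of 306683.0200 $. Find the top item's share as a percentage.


Top item = 74598.5800
Total = 306683.0200
Percentage = 74598.5800 / 306683.0200 * 100 = 24.3243

24.3243%


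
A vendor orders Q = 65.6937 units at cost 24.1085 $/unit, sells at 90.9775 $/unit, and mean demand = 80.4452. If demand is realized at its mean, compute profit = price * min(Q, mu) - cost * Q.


Sales at mu = min(65.6937, 80.4452) = 65.6937
Revenue = 90.9775 * 65.6937 = 5976.6486
Total cost = 24.1085 * 65.6937 = 1583.7766
Profit = 5976.6486 - 1583.7766 = 4392.8720

4392.8720 $


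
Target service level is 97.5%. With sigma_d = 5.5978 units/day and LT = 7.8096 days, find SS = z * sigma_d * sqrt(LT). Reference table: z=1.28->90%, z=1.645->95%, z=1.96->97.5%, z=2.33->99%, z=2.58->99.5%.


From the table, SL = 97.5% corresponds to z = 1.96
sqrt(LT) = sqrt(7.8096) = 2.7946
SS = 1.96 * 5.5978 * 2.7946 = 30.6611

30.6611 units


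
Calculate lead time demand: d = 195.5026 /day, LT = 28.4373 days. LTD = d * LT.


LTD = 195.5026 * 28.4373 = 5559.5661

5559.5661 units


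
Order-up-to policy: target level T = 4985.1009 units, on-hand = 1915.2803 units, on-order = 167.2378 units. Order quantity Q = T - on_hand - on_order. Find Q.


Inventory position = OH + OO = 1915.2803 + 167.2378 = 2082.5181
Q = 4985.1009 - 2082.5181 = 2902.5828

2902.5828 units


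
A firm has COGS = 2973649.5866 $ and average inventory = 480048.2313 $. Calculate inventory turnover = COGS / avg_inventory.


Turnover = 2973649.5866 / 480048.2313 = 6.1945

6.1945


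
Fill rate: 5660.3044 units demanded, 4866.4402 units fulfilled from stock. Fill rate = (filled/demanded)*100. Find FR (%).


FR = 4866.4402 / 5660.3044 * 100 = 85.9749

85.9749%


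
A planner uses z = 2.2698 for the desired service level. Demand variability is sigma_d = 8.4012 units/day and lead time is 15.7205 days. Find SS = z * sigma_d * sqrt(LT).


sqrt(LT) = sqrt(15.7205) = 3.9649
SS = 2.2698 * 8.4012 * 3.9649 = 75.6070

75.6070 units


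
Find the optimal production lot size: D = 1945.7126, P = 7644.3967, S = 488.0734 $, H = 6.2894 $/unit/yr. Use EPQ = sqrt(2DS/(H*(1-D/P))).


1 - D/P = 1 - 0.2545 = 0.7455
H*(1-D/P) = 4.6886
2DS = 1899301.1282
EPQ = sqrt(405091.6051) = 636.4681

636.4681 units


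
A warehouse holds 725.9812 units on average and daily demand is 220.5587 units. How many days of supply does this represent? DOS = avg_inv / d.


DOS = 725.9812 / 220.5587 = 3.2916

3.2916 days


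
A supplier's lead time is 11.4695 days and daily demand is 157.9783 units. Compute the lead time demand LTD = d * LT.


LTD = 157.9783 * 11.4695 = 1811.9321

1811.9321 units


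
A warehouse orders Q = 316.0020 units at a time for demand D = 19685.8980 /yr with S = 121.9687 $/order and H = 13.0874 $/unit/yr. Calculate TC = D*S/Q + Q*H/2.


Ordering cost = D*S/Q = 7598.2538
Holding cost = Q*H/2 = 2067.8223
TC = 7598.2538 + 2067.8223 = 9666.0761

9666.0761 $/yr


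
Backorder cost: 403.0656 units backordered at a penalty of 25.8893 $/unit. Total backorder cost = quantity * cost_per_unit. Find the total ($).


Total = 403.0656 * 25.8893 = 10435.0862

10435.0862 $


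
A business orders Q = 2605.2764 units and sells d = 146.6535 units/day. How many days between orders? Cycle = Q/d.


Cycle = 2605.2764 / 146.6535 = 17.7648

17.7648 days


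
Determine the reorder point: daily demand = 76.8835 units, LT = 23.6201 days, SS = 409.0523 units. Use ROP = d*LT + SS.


d*LT = 76.8835 * 23.6201 = 1815.9960
ROP = 1815.9960 + 409.0523 = 2225.0483

2225.0483 units


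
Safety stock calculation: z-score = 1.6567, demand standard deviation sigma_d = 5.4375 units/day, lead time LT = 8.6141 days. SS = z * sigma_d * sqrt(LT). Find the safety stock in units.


sqrt(LT) = sqrt(8.6141) = 2.9350
SS = 1.6567 * 5.4375 * 2.9350 = 26.4392

26.4392 units


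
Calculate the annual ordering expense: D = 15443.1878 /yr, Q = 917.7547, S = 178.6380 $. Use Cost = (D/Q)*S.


Number of orders = D/Q = 16.8271
Cost = 16.8271 * 178.6380 = 3005.9668

3005.9668 $/yr


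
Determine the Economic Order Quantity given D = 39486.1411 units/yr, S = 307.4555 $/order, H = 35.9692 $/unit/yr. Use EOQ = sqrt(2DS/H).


2*D*S = 2 * 39486.1411 * 307.4555 = 24280462.5099
2*D*S/H = 675034.8217
EOQ = sqrt(675034.8217) = 821.6050

821.6050 units


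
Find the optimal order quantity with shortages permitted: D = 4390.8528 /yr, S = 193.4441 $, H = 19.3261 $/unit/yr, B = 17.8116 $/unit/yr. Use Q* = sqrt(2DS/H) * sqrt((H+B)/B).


sqrt(2DS/H) = 296.4798
sqrt((H+B)/B) = 1.4440
Q* = 296.4798 * 1.4440 = 428.1058

428.1058 units


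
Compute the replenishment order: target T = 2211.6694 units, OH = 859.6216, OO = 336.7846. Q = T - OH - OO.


Inventory position = OH + OO = 859.6216 + 336.7846 = 1196.4062
Q = 2211.6694 - 1196.4062 = 1015.2632

1015.2632 units


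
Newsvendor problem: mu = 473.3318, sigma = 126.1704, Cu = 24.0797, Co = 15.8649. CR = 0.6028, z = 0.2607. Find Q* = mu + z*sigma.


CR = Cu/(Cu+Co) = 24.0797/(24.0797+15.8649) = 0.6028
z = 0.2607
Q* = 473.3318 + 0.2607 * 126.1704 = 506.2244

506.2244 units


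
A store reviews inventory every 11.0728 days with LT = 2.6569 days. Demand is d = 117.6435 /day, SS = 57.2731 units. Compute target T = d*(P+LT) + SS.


P + LT = 13.7297
d*(P+LT) = 117.6435 * 13.7297 = 1615.2100
T = 1615.2100 + 57.2731 = 1672.4831

1672.4831 units


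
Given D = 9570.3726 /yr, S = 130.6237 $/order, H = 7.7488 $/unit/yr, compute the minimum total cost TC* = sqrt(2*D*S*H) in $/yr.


2*D*S*H = 19373820.6486
TC* = sqrt(19373820.6486) = 4401.5702

4401.5702 $/yr


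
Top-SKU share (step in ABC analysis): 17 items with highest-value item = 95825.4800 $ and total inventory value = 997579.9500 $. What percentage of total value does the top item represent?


Top item = 95825.4800
Total = 997579.9500
Percentage = 95825.4800 / 997579.9500 * 100 = 9.6058

9.6058%


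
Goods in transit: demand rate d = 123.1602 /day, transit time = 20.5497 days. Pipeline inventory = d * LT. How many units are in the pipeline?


Pipeline = 123.1602 * 20.5497 = 2530.9052

2530.9052 units
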